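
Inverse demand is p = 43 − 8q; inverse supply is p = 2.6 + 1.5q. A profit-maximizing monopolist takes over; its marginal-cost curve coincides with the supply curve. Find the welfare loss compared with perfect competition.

Competitive equilibrium: 43 − 8q = 2.6 + 1.5q → q* = 4.2526, p* = 8.9789.
Marginal revenue: MR = 43 − 16q. Set MR = MC: 43 − 16q = 2.6 + 1.5q → q_m = 2.3086.
Price p_m = 43 − 8·2.3086 = 24.5312; MC(q_m) = 2.6 + 1.5·2.3086 = 6.0629.
Competitive q* = 4.2526, so Δq = 1.944; wedge = 24.5312 − 6.0629 = 18.4683.
Welfare loss = ½ × 1.944 × 18.4683 = 17.95.

17.95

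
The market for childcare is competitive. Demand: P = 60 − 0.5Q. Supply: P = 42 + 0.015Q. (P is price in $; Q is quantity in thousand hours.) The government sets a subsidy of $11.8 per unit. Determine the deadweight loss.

$135.18 thousand

Competitive equilibrium: 60 − 0.5Q = 42 + 0.015Q → Q* = 34.9515, P* = 42.5243.
The subsidy lowers effective supply by 11.8: P = 30.2 + 0.015Q.
New quantity: 60 − 0.5Q = 30.2 + 0.015Q → Q' = 57.8641.
Overproduction ΔQ = 57.8641 − 34.9515 = 22.9126; wedge = subsidy = 11.8.
DWL = ½ × 22.9126 × 11.8 = $135.18 thousand.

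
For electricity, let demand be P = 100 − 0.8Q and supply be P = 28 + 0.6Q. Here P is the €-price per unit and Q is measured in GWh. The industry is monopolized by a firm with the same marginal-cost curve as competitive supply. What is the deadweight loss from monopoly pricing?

€244.82

Competitive equilibrium: 100 − 0.8Q = 28 + 0.6Q → Q* = 51.4286, P* = 58.8571.
Marginal revenue: MR = 100 − 1.6Q. Set MR = MC: 100 − 1.6Q = 28 + 0.6Q → Q_m = 32.7273.
Price P_m = 100 − 0.8·32.7273 = 73.8182; MC(Q_m) = 28 + 0.6·32.7273 = 47.6364.
Competitive Q* = 51.4286, so ΔQ = 18.7013; wedge = 73.8182 − 47.6364 = 26.1818.
Welfare loss = ½ × 18.7013 × 26.1818 = €244.82.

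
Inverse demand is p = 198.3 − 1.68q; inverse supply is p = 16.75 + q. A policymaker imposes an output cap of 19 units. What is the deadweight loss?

3183.62

Competitive equilibrium: 198.3 − 1.68q = 16.75 + q → q* = 67.7425, p* = 84.4925.
At q = 19: demand price = 198.3 − 1.68·19 = 166.38; supply price = 16.75 + 1·19 = 35.75.
Δq = 67.7425 − 19 = 48.7425; wedge = 166.38 − 35.75 = 130.63.
The triangle = ½ × 48.7425 × 130.63 = 3183.62.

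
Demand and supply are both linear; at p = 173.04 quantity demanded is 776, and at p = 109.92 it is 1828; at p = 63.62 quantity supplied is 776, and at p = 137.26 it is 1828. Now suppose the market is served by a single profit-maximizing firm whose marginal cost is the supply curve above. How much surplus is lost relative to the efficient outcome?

16962.92

Demand slope = (109.92 − 173.04)/(1828 − 776) = −0.06, so p = 219.6 − 0.06q.
Supply slope = (137.26 − 63.62)/(1828 − 776) = 0.07, so p = 9.3 + 0.07q.
Competitive equilibrium: 219.6 − 0.06q = 9.3 + 0.07q → q* = 1617.692308, p* = 122.538462.
Marginal revenue: MR = 219.6 − 0.12q. Set MR = MC: 219.6 − 0.12q = 9.3 + 0.07q → q_m = 1106.842105.
Price p_m = 219.6 − 0.06·1106.842105 = 153.189474; MC(q_m) = 9.3 + 0.07·1106.842105 = 86.778947.
Competitive q* = 1617.692308, so Δq = 510.850203; wedge = 153.189474 − 86.778947 = 66.410527.
Welfare loss = ½ × 510.850203 × 66.410527 = 16962.92.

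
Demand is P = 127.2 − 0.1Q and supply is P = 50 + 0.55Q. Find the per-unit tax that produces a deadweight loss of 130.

13

Competitive equilibrium: 127.2 − 0.1Q = 50 + 0.55Q → Q* = 118.7692, P* = 115.3231.
A tax t gives ΔQ = t/0.65 and wedge t, so DWL = t²/1.3.
t²/1.3 = 130 → t² = 169 → t = 13.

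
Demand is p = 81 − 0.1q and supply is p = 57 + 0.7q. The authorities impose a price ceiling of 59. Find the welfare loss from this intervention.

294.69

Competitive equilibrium: 81 − 0.1q = 57 + 0.7q → q* = 30, p* = 78.
At the ceiling p = 59, quantity supplied = (59 − 57)/0.7 = 2.8571.
Willingness to pay at q' = 2.8571: 81 − 0.1·2.8571 = 80.7143.
Δq = 30 − 2.8571 = 27.1429; wedge = 80.7143 − 59 = 21.7143.
Deadweight loss = ½ × 27.1429 × 21.7143 = 294.69.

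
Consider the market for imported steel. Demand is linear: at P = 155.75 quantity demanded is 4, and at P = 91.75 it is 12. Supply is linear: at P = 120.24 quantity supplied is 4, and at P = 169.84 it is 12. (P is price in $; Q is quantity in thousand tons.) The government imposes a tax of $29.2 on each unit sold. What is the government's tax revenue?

$129.78 thousand

Demand slope = (91.75 − 155.75)/(12 − 4) = −8, so P = 187.75 − 8Q.
Supply slope = (169.84 − 120.24)/(12 − 4) = 6.2, so P = 95.44 + 6.2Q.
Competitive equilibrium: 187.75 − 8Q = 95.44 + 6.2Q → Q* = 6.5007, P* = 135.7444.
With the tax, the buyer price exceeds the seller price by 29.2: (187.75 − 8Q) − (95.44 + 6.2Q) = 29.2 → Q' = 4.4444.
Tax revenue = 29.2 × 4.4444 = $129.78 thousand.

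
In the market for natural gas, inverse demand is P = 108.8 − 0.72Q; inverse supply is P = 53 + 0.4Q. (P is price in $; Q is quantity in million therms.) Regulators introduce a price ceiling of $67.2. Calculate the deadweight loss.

$114.86 million

Competitive equilibrium: 108.8 − 0.72Q = 53 + 0.4Q → Q* = 49.8214, P* = 72.9286.
At the ceiling P = 67.2, quantity supplied = (67.2 − 53)/0.4 = 35.5.
Willingness to pay at Q' = 35.5: 108.8 − 0.72·35.5 = 83.24.
ΔQ = 49.8214 − 35.5 = 14.3214; wedge = 83.24 − 67.2 = 16.04.
DWL = ½ × 14.3214 × 16.04 = $114.86 million.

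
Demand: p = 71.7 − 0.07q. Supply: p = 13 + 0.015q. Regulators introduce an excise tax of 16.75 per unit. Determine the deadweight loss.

Competitive equilibrium: 71.7 − 0.07q = 13 + 0.015q → q* = 690.5882, p* = 23.3588.
With the tax, the buyer price exceeds the seller price by 16.75: (71.7 − 0.07q) − (13 + 0.015q) = 16.75 → q' = 493.5294.
Δq = 690.5882 − 493.5294 = 197.0588; the wedge equals the tax, 16.75.
The triangle = ½ × 197.0588 × 16.75 = 1650.37.

1650.37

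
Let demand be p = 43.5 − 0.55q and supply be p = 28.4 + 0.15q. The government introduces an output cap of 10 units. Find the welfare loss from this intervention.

Competitive equilibrium: 43.5 − 0.55q = 28.4 + 0.15q → q* = 21.5714, p* = 31.6357.
At q = 10: demand price = 43.5 − 0.55·10 = 38; supply price = 28.4 + 0.15·10 = 29.9.
Δq = 21.5714 − 10 = 11.5714; wedge = 38 − 29.9 = 8.1.
The triangle = ½ × 11.5714 × 8.1 = 46.86.

46.86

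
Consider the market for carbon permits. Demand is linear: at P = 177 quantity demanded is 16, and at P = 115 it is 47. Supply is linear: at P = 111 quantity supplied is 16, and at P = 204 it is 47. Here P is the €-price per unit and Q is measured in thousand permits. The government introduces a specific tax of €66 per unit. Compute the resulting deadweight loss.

€435.60 thousand

Demand slope = (115 − 177)/(47 − 16) = −2, so P = 209 − 2Q.
Supply slope = (204 − 111)/(47 − 16) = 3, so P = 63 + 3Q.
Competitive equilibrium: 209 − 2Q = 63 + 3Q → Q* = 29.2, P* = 150.6.
With the tax, the buyer price exceeds the seller price by 66: (209 − 2Q) − (63 + 3Q) = 66 → Q' = 16.
ΔQ = 29.2 − 16 = 13.2; the wedge equals the tax, 66.
DWL = ½ × 13.2 × 66 = €435.60 thousand.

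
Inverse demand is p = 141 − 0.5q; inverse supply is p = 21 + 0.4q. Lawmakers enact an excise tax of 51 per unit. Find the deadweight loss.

Competitive equilibrium: 141 − 0.5q = 21 + 0.4q → q* = 133.3333, p* = 74.3333.
With the tax, the buyer price exceeds the seller price by 51: (141 − 0.5q) − (21 + 0.4q) = 51 → q' = 76.6667.
Δq = 133.3333 − 76.6667 = 56.6666; the wedge equals the tax, 51.
Deadweight loss = ½ × 56.6666 × 51 = 1445.

1445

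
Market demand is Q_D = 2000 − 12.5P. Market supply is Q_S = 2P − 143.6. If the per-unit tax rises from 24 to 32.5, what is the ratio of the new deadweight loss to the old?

In inverse form: demand P = 160 − 0.08Q, supply P = 71.8 + 0.5Q.
Competitive equilibrium: 160 − 0.08Q = 71.8 + 0.5Q → Q* = 152.069, P* = 147.8345.
For a per-unit tax t: ΔQ = t/0.58, so DWL = ½·t·(t/0.58) = t²/1.16.
At t = 24: DWL = 496.552. At t = 32.5: DWL = 910.560.
Ratio = (32.5/24)² = 1.834.

1.834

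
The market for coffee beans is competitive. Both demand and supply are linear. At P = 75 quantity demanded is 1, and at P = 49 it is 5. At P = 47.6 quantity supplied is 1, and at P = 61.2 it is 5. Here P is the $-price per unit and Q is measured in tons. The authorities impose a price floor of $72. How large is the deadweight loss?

Demand slope = (49 − 75)/(5 − 1) = −6.5, so P = 81.5 − 6.5Q.
Supply slope = (61.2 − 47.6)/(5 − 1) = 3.4, so P = 44.2 + 3.4Q.
Competitive equilibrium: 81.5 − 6.5Q = 44.2 + 3.4Q → Q* = 3.7677, P* = 57.0101.
At the floor P = 72, quantity demanded = (81.5 − 72)/6.5 = 1.4615.
Sellers' marginal cost at Q' = 1.4615: 44.2 + 3.4·1.4615 = 49.1691.
ΔQ = 3.7677 − 1.4615 = 2.3062; wedge = 72 − 49.1691 = 22.8309.
The triangle = ½ × 2.3062 × 22.8309 = $26.33.

$26.33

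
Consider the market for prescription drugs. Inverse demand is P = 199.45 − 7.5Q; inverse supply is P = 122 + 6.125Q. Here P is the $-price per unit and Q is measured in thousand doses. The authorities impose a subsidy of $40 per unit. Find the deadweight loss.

$58.72 thousand

Competitive equilibrium: 199.45 − 7.5Q = 122 + 6.125Q → Q* = 5.6844, P* = 156.817.
The subsidy lowers effective supply by 40: P = 82 + 6.125Q.
New quantity: 199.45 − 7.5Q = 82 + 6.125Q → Q' = 8.6202.
Overproduction ΔQ = 8.6202 − 5.6844 = 2.9358; wedge = subsidy = 40.
Welfare loss = ½ × 2.9358 × 40 = $58.72 thousand.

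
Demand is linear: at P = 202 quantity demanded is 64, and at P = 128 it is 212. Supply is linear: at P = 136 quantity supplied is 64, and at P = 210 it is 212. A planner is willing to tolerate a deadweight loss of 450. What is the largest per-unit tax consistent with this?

Demand slope = (128 − 202)/(212 − 64) = −0.5, so P = 234 − 0.5Q.
Supply slope = (210 − 136)/(212 − 64) = 0.5, so P = 104 + 0.5Q.
Competitive equilibrium: 234 − 0.5Q = 104 + 0.5Q → Q* = 130, P* = 169.
A tax t gives ΔQ = t/1 and wedge t, so DWL = t²/2.
t²/2 = 450 → t² = 900 → t = 30.

30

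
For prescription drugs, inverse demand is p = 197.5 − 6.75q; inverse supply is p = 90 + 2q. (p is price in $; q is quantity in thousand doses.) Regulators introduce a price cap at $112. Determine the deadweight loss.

$7.23 thousand

Competitive equilibrium: 197.5 − 6.75q = 90 + 2q → q* = 12.2857, p* = 114.5714.
At the ceiling p = 112, quantity supplied = (112 − 90)/2 = 11.
Willingness to pay at q' = 11: 197.5 − 6.75·11 = 123.25.
Δq = 12.2857 − 11 = 1.2857; wedge = 123.25 − 112 = 11.25.
Welfare loss = ½ × 1.2857 × 11.25 = $7.23 thousand.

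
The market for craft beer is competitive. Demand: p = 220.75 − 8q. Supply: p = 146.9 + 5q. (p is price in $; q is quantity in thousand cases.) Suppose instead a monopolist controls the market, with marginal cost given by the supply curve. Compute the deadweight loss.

Competitive equilibrium: 220.75 − 8q = 146.9 + 5q → q* = 5.6808, p* = 175.3038.
Marginal revenue: MR = 220.75 − 16q. Set MR = MC: 220.75 − 16q = 146.9 + 5q → q_m = 3.5167.
Price p_m = 220.75 − 8·3.5167 = 192.6164; MC(q_m) = 146.9 + 5·3.5167 = 164.4835.
Competitive q* = 5.6808, so Δq = 2.1641; wedge = 192.6164 − 164.4835 = 28.1329.
DWL = ½ × 2.1641 × 28.1329 = $30.44 thousand.

$30.44 thousand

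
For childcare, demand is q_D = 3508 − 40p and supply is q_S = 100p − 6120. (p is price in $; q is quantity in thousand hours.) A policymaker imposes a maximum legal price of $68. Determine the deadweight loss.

$104.14 thousand

In inverse form: demand p = 87.7 − 0.025q, supply p = 61.2 + 0.01q.
Competitive equilibrium: 87.7 − 0.025q = 61.2 + 0.01q → q* = 757.1429, p* = 68.7714.
At the ceiling p = 68, quantity supplied = (68 − 61.2)/0.01 = 680.
Willingness to pay at q' = 680: 87.7 − 0.025·680 = 70.7.
Δq = 757.1429 − 680 = 77.1429; wedge = 70.7 − 68 = 2.7.
The triangle = ½ × 77.1429 × 2.7 = $104.14 thousand.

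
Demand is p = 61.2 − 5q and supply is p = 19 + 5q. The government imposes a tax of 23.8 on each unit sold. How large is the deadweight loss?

28.322

Competitive equilibrium: 61.2 − 5q = 19 + 5q → q* = 4.22, p* = 40.1.
With the tax, the buyer price exceeds the seller price by 23.8: (61.2 − 5q) − (19 + 5q) = 23.8 → q' = 1.84.
Δq = 4.22 − 1.84 = 2.38; the wedge equals the tax, 23.8.
DWL = ½ × 2.38 × 23.8 = 28.322.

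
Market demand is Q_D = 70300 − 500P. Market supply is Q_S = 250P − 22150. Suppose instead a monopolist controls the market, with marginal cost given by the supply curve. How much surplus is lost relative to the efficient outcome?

In inverse form: demand P = 140.6 − 0.002Q, supply P = 88.6 + 0.004Q.
Competitive equilibrium: 140.6 − 0.002Q = 88.6 + 0.004Q → Q* = 8666.6667, P* = 123.2667.
Marginal revenue: MR = 140.6 − 0.004Q. Set MR = MC: 140.6 − 0.004Q = 88.6 + 0.004Q → Q_m = 6500.
Price P_m = 140.6 − 0.002·6500 = 127.6; MC(Q_m) = 88.6 + 0.004·6500 = 114.6.
Competitive Q* = 8666.6667, so ΔQ = 2166.6667; wedge = 127.6 − 114.6 = 13.
Deadweight loss = ½ × 2166.6667 × 13 = 14083.33.

14083.33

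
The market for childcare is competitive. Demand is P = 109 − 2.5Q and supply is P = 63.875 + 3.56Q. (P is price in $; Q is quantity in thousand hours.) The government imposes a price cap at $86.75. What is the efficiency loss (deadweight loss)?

Competitive equilibrium: 109 − 2.5Q = 63.875 + 3.56Q → Q* = 7.4464, P* = 90.3841.
At the ceiling P = 86.75, quantity supplied = (86.75 − 63.875)/3.56 = 6.4256.
Willingness to pay at Q' = 6.4256: 109 − 2.5·6.4256 = 92.936.
ΔQ = 7.4464 − 6.4256 = 1.0208; wedge = 92.936 − 86.75 = 6.186.
DWL = ½ × 1.0208 × 6.186 = $3.16 thousand.

$3.16 thousand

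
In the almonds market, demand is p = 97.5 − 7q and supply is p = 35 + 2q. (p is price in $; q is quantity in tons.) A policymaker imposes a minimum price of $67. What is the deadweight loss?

Competitive equilibrium: 97.5 − 7q = 35 + 2q → q* = 6.9444, p* = 48.8889.
At the floor p = 67, quantity demanded = (97.5 − 67)/7 = 4.3571.
Sellers' marginal cost at q' = 4.3571: 35 + 2·4.3571 = 43.7142.
Δq = 6.9444 − 4.3571 = 2.5873; wedge = 67 − 43.7142 = 23.2858.
The triangle = ½ × 2.5873 × 23.2858 = $30.12.

$30.12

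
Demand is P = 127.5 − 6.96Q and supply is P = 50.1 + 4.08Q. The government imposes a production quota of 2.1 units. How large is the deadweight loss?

133.12

Competitive equilibrium: 127.5 − 6.96Q = 50.1 + 4.08Q → Q* = 7.0109, P* = 78.7043.
At Q = 2.1: demand price = 127.5 − 6.96·2.1 = 112.884; supply price = 50.1 + 4.08·2.1 = 58.668.
ΔQ = 7.0109 − 2.1 = 4.9109; wedge = 112.884 − 58.668 = 54.216.
Deadweight loss = ½ × 4.9109 × 54.216 = 133.12.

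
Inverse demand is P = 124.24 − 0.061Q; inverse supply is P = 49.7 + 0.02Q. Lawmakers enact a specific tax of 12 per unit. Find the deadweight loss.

888.89

Competitive equilibrium: 124.24 − 0.061Q = 49.7 + 0.02Q → Q* = 920.2469, P* = 68.1049.
With the tax, the buyer price exceeds the seller price by 12: (124.24 − 0.061Q) − (49.7 + 0.02Q) = 12 → Q' = 772.0988.
ΔQ = 920.2469 − 772.0988 = 148.1481; the wedge equals the tax, 12.
The triangle = ½ × 148.1481 × 12 = 888.89.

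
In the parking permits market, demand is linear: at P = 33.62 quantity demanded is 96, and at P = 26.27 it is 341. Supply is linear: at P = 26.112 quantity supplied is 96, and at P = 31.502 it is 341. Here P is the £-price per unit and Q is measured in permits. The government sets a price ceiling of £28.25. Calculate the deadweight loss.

£57.93

Demand slope = (26.27 − 33.62)/(341 − 96) = −0.03, so P = 36.5 − 0.03Q.
Supply slope = (31.502 − 26.112)/(341 − 96) = 0.022, so P = 24 + 0.022Q.
Competitive equilibrium: 36.5 − 0.03Q = 24 + 0.022Q → Q* = 240.3846, P* = 29.2885.
At the ceiling P = 28.25, quantity supplied = (28.25 − 24)/0.022 = 193.1818.
Willingness to pay at Q' = 193.1818: 36.5 − 0.03·193.1818 = 30.7045.
ΔQ = 240.3846 − 193.1818 = 47.2028; wedge = 30.7045 − 28.25 = 2.4545.
Deadweight loss = ½ × 47.2028 × 2.4545 = £57.93.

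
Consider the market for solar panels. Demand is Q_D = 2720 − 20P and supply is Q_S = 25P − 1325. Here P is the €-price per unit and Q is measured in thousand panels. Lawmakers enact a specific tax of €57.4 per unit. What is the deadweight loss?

In inverse form: demand P = 136 − 0.05Q, supply P = 53 + 0.04Q.
Competitive equilibrium: 136 − 0.05Q = 53 + 0.04Q → Q* = 922.2222, P* = 89.8889.
With the tax, the buyer price exceeds the seller price by 57.4: (136 − 0.05Q) − (53 + 0.04Q) = 57.4 → Q' = 284.4444.
ΔQ = 922.2222 − 284.4444 = 637.7778; the wedge equals the tax, 57.4.
DWL = ½ × 637.7778 × 57.4 = €18304.22 thousand.

€18304.22 thousand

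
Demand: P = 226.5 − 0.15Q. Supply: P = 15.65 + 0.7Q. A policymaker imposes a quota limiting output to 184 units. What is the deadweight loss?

1744

Competitive equilibrium: 226.5 − 0.15Q = 15.65 + 0.7Q → Q* = 248.0588, P* = 189.2912.
At Q = 184: demand price = 226.5 − 0.15·184 = 198.9; supply price = 15.65 + 0.7·184 = 144.45.
ΔQ = 248.0588 − 184 = 64.0588; wedge = 198.9 − 144.45 = 54.45.
DWL = ½ × 64.0588 × 54.45 = 1744.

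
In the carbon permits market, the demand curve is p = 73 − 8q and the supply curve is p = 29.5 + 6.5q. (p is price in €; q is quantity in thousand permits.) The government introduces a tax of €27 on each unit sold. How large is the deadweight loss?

€25.14 thousand

Competitive equilibrium: 73 − 8q = 29.5 + 6.5q → q* = 3, p* = 49.
With the tax, the buyer price exceeds the seller price by 27: (73 − 8q) − (29.5 + 6.5q) = 27 → q' = 1.1379.
Δq = 3 − 1.1379 = 1.8621; the wedge equals the tax, 27.
Welfare loss = ½ × 1.8621 × 27 = €25.14 thousand.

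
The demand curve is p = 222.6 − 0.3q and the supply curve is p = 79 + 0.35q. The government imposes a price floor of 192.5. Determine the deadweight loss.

Competitive equilibrium: 222.6 − 0.3q = 79 + 0.35q → q* = 220.9231, p* = 156.3231.
At the floor p = 192.5, quantity demanded = (222.6 − 192.5)/0.3 = 100.3333.
Sellers' marginal cost at q' = 100.3333: 79 + 0.35·100.3333 = 114.1167.
Δq = 220.9231 − 100.3333 = 120.5898; wedge = 192.5 − 114.1167 = 78.3833.
Welfare loss = ½ × 120.5898 × 78.3833 = 4726.11.

4726.11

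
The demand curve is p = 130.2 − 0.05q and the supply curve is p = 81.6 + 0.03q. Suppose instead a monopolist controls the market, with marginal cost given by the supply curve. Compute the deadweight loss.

2183.76

Competitive equilibrium: 130.2 − 0.05q = 81.6 + 0.03q → q* = 607.5, p* = 99.825.
Marginal revenue: MR = 130.2 − 0.1q. Set MR = MC: 130.2 − 0.1q = 81.6 + 0.03q → q_m = 373.8462.
Price p_m = 130.2 − 0.05·373.8462 = 111.5077; MC(q_m) = 81.6 + 0.03·373.8462 = 92.8154.
Competitive q* = 607.5, so Δq = 233.6538; wedge = 111.5077 − 92.8154 = 18.6923.
DWL = ½ × 233.6538 × 18.6923 = 2183.76.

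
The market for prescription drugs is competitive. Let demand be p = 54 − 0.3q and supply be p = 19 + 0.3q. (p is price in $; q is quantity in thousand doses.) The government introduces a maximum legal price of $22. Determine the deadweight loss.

Competitive equilibrium: 54 − 0.3q = 19 + 0.3q → q* = 58.3333, p* = 36.5.
At the ceiling p = 22, quantity supplied = (22 − 19)/0.3 = 10.
Willingness to pay at q' = 10: 54 − 0.3·10 = 51.
Δq = 58.3333 − 10 = 48.3333; wedge = 51 − 22 = 29.
Deadweight loss = ½ × 48.3333 × 29 = $700.83 thousand.

$700.83 thousand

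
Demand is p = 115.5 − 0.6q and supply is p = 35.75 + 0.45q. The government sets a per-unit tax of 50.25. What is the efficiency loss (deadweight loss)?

Competitive equilibrium: 115.5 − 0.6q = 35.75 + 0.45q → q* = 75.9524, p* = 69.9286.
With the tax, the buyer price exceeds the seller price by 50.25: (115.5 − 0.6q) − (35.75 + 0.45q) = 50.25 → q' = 28.0952.
Δq = 75.9524 − 28.0952 = 47.8572; the wedge equals the tax, 50.25.
Welfare loss = ½ × 47.8572 × 50.25 = 1202.41.

1202.41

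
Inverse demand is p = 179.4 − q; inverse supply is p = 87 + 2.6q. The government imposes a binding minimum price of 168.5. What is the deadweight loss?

Competitive equilibrium: 179.4 − q = 87 + 2.6q → q* = 25.66667, p* = 153.73333.
At the floor p = 168.5, quantity demanded = (179.4 − 168.5)/1 = 10.9.
Sellers' marginal cost at q' = 10.9: 87 + 2.6·10.9 = 115.34.
Δq = 25.66667 − 10.9 = 14.76667; wedge = 168.5 − 115.34 = 53.16.
Deadweight loss = ½ × 14.76667 × 53.16 = 392.498.

392.498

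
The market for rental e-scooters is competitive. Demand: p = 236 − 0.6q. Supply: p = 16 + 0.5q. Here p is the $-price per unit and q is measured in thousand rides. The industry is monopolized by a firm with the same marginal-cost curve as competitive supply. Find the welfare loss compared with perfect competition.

$2740.48 thousand

Competitive equilibrium: 236 − 0.6q = 16 + 0.5q → q* = 200, p* = 116.
Marginal revenue: MR = 236 − 1.2q. Set MR = MC: 236 − 1.2q = 16 + 0.5q → q_m = 129.4118.
Price p_m = 236 − 0.6·129.4118 = 158.3529; MC(q_m) = 16 + 0.5·129.4118 = 80.7059.
Competitive q* = 200, so Δq = 70.5882; wedge = 158.3529 − 80.7059 = 77.647.
The triangle = ½ × 70.5882 × 77.647 = $2740.48 thousand.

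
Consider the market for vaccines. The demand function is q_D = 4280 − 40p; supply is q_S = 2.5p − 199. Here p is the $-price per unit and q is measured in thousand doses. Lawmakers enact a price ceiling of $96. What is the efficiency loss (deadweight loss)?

In inverse form: demand p = 107 − 0.025q, supply p = 79.6 + 0.4q.
Competitive equilibrium: 107 − 0.025q = 79.6 + 0.4q → q* = 64.4706, p* = 105.3882.
At the ceiling p = 96, quantity supplied = (96 − 79.6)/0.4 = 41.
Willingness to pay at q' = 41: 107 − 0.025·41 = 105.975.
Δq = 64.4706 − 41 = 23.4706; wedge = 105.975 − 96 = 9.975.
DWL = ½ × 23.4706 × 9.975 = $117.06 thousand.

$117.06 thousand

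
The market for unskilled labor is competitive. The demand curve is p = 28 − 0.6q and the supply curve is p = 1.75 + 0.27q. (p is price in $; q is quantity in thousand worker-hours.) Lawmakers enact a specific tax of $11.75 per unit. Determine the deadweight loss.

$79.35 thousand

Competitive equilibrium: 28 − 0.6q = 1.75 + 0.27q → q* = 30.1724, p* = 9.8966.
With the tax, the buyer price exceeds the seller price by 11.75: (28 − 0.6q) − (1.75 + 0.27q) = 11.75 → q' = 16.6667.
Δq = 30.1724 − 16.6667 = 13.5057; the wedge equals the tax, 11.75.
DWL = ½ × 13.5057 × 11.75 = $79.35 thousand.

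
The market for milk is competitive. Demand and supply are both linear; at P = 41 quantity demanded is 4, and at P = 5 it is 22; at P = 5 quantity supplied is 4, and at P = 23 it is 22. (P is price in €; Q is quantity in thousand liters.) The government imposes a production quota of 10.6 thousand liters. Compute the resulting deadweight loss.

Demand slope = (5 − 41)/(22 − 4) = −2, so P = 49 − 2Q.
Supply slope = (23 − 5)/(22 − 4) = 1, so P = 1 + Q.
Competitive equilibrium: 49 − 2Q = 1 + Q → Q* = 16, P* = 17.
At Q = 10.6: demand price = 49 − 2·10.6 = 27.8; supply price = 1 + 1·10.6 = 11.6.
ΔQ = 16 − 10.6 = 5.4; wedge = 27.8 − 11.6 = 16.2.
Welfare loss = ½ × 5.4 × 16.2 = €43.74 thousand.

€43.74 thousand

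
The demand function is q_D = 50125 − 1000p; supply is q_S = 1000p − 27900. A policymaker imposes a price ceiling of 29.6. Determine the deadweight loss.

88595.16

In inverse form: demand p = 50.125 − 0.001q, supply p = 27.9 + 0.001q.
Competitive equilibrium: 50.125 − 0.001q = 27.9 + 0.001q → q* = 11112.5, p* = 39.0125.
At the ceiling p = 29.6, quantity supplied = (29.6 − 27.9)/0.001 = 1700.
Willingness to pay at q' = 1700: 50.125 − 0.001·1700 = 48.425.
Δq = 11112.5 − 1700 = 9412.5; wedge = 48.425 − 29.6 = 18.825.
DWL = ½ × 9412.5 × 18.825 = 88595.16.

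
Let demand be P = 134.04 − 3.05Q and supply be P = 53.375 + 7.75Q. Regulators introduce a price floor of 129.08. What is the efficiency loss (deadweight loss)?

184.34

Competitive equilibrium: 134.04 − 3.05Q = 53.375 + 7.75Q → Q* = 7.46898, P* = 111.25961.
At the floor P = 129.08, quantity demanded = (134.04 − 129.08)/3.05 = 1.62623.
Sellers' marginal cost at Q' = 1.62623: 53.375 + 7.75·1.62623 = 65.97828.
ΔQ = 7.46898 − 1.62623 = 5.84275; wedge = 129.08 − 65.97828 = 63.10172.
The triangle = ½ × 5.84275 × 63.10172 = 184.34.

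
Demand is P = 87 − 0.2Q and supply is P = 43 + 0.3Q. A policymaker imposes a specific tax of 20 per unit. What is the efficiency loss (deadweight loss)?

Competitive equilibrium: 87 − 0.2Q = 43 + 0.3Q → Q* = 88, P* = 69.4.
With the tax, the buyer price exceeds the seller price by 20: (87 − 0.2Q) − (43 + 0.3Q) = 20 → Q' = 48.
ΔQ = 88 − 48 = 40; the wedge equals the tax, 20.
Welfare loss = ½ × 40 × 20 = 400.

400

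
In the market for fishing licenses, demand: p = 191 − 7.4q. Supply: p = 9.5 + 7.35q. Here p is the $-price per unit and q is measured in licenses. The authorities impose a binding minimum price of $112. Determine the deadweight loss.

Competitive equilibrium: 191 − 7.4q = 9.5 + 7.35q → q* = 12.3051, p* = 99.9424.
At the floor p = 112, quantity demanded = (191 − 112)/7.4 = 10.6757.
Sellers' marginal cost at q' = 10.6757: 9.5 + 7.35·10.6757 = 87.9664.
Δq = 12.3051 − 10.6757 = 1.6294; wedge = 112 − 87.9664 = 24.0336.
The triangle = ½ × 1.6294 × 24.0336 = $19.58.

$19.58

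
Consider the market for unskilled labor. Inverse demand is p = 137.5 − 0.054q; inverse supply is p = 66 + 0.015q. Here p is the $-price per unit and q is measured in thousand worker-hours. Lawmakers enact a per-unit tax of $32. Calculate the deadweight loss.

$7420.29 thousand

Competitive equilibrium: 137.5 − 0.054q = 66 + 0.015q → q* = 1036.2319, p* = 81.5435.
With the tax, the buyer price exceeds the seller price by 32: (137.5 − 0.054q) − (66 + 0.015q) = 32 → q' = 572.4638.
Δq = 1036.2319 − 572.4638 = 463.7681; the wedge equals the tax, 32.
DWL = ½ × 463.7681 × 32 = $7420.29 thousand.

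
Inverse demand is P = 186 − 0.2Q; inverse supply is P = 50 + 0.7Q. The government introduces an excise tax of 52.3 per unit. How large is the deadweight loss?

Competitive equilibrium: 186 − 0.2Q = 50 + 0.7Q → Q* = 151.1111, P* = 155.7778.
With the tax, the buyer price exceeds the seller price by 52.3: (186 − 0.2Q) − (50 + 0.7Q) = 52.3 → Q' = 93.
ΔQ = 151.1111 − 93 = 58.1111; the wedge equals the tax, 52.3.
The triangle = ½ × 58.1111 × 52.3 = 1519.61.

1519.61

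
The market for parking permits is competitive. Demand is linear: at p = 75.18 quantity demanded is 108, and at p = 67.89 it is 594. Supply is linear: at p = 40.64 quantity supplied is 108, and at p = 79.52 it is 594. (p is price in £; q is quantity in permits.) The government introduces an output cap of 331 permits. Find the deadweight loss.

Demand slope = (67.89 − 75.18)/(594 − 108) = −0.015, so p = 76.8 − 0.015q.
Supply slope = (79.52 − 40.64)/(594 − 108) = 0.08, so p = 32 + 0.08q.
Competitive equilibrium: 76.8 − 0.015q = 32 + 0.08q → q* = 471.5789, p* = 69.7263.
At q = 331: demand price = 76.8 − 0.015·331 = 71.835; supply price = 32 + 0.08·331 = 58.48.
Δq = 471.5789 − 331 = 140.5789; wedge = 71.835 − 58.48 = 13.355.
Deadweight loss = ½ × 140.5789 × 13.355 = £938.72.

£938.72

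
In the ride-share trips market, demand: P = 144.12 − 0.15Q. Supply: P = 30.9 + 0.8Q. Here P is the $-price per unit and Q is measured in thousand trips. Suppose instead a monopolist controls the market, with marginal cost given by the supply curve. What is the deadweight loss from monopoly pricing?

$125.46 thousand

Competitive equilibrium: 144.12 − 0.15Q = 30.9 + 0.8Q → Q* = 119.1789, P* = 126.2432.
Marginal revenue: MR = 144.12 − 0.3Q. Set MR = MC: 144.12 − 0.3Q = 30.9 + 0.8Q → Q_m = 102.9273.
Price P_m = 144.12 − 0.15·102.9273 = 128.6809; MC(Q_m) = 30.9 + 0.8·102.9273 = 113.2418.
Competitive Q* = 119.1789, so ΔQ = 16.2516; wedge = 128.6809 − 113.2418 = 15.4391.
DWL = ½ × 16.2516 × 15.4391 = $125.46 thousand.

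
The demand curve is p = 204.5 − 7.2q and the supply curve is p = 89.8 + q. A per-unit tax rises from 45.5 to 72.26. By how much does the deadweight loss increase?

192.15

Competitive equilibrium: 204.5 − 7.2q = 89.8 + q → q* = 13.9878, p* = 103.7878.
For a per-unit tax t: Δq = t/8.2, so DWL = ½·t·(t/8.2) = t²/16.4.
At t = 45.5: DWL = 126.235. At t = 72.26: DWL = 318.385.
Increase = 318.385 − 126.235 = 192.15.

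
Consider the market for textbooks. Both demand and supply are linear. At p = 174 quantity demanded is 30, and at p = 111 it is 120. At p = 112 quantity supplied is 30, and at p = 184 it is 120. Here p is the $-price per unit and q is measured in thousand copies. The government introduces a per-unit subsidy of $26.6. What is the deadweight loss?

$235.85 thousand

Demand slope = (111 − 174)/(120 − 30) = −0.7, so p = 195 − 0.7q.
Supply slope = (184 − 112)/(120 − 30) = 0.8, so p = 88 + 0.8q.
Competitive equilibrium: 195 − 0.7q = 88 + 0.8q → q* = 71.3333, p* = 145.0667.
The subsidy lowers effective supply by 26.6: p = 61.4 + 0.8q.
New quantity: 195 − 0.7q = 61.4 + 0.8q → q' = 89.0667.
Overproduction Δq = 89.0667 − 71.3333 = 17.7334; wedge = subsidy = 26.6.
Welfare loss = ½ × 17.7334 × 26.6 = $235.85 thousand.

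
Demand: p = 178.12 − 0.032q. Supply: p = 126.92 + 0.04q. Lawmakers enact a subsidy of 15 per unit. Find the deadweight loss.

1562.50

Competitive equilibrium: 178.12 − 0.032q = 126.92 + 0.04q → q* = 711.1111, p* = 155.3644.
The subsidy lowers effective supply by 15: p = 111.92 + 0.04q.
New quantity: 178.12 − 0.032q = 111.92 + 0.04q → q' = 919.4444.
Overproduction Δq = 919.4444 − 711.1111 = 208.3333; wedge = subsidy = 15.
DWL = ½ × 208.3333 × 15 = 1562.50.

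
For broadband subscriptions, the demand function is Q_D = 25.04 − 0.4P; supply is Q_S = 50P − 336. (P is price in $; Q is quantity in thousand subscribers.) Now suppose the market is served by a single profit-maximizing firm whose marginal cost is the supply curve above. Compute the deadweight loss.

$153.66 thousand

In inverse form: demand P = 62.6 − 2.5Q, supply P = 6.72 + 0.02Q.
Competitive equilibrium: 62.6 − 2.5Q = 6.72 + 0.02Q → Q* = 22.1746, P* = 7.1635.
Marginal revenue: MR = 62.6 − 5Q. Set MR = MC: 62.6 − 5Q = 6.72 + 0.02Q → Q_m = 11.1315.
Price P_m = 62.6 − 2.5·11.1315 = 34.7713; MC(Q_m) = 6.72 + 0.02·11.1315 = 6.9426.
Competitive Q* = 22.1746, so ΔQ = 11.0431; wedge = 34.7713 − 6.9426 = 27.8287.
Welfare loss = ½ × 11.0431 × 27.8287 = $153.66 thousand.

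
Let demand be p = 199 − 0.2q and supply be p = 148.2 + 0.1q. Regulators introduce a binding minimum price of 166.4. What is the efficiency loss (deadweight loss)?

6.02

Competitive equilibrium: 199 − 0.2q = 148.2 + 0.1q → q* = 169.3333, p* = 165.1333.
At the floor p = 166.4, quantity demanded = (199 − 166.4)/0.2 = 163.
Sellers' marginal cost at q' = 163: 148.2 + 0.1·163 = 164.5.
Δq = 169.3333 − 163 = 6.3333; wedge = 166.4 − 164.5 = 1.9.
Deadweight loss = ½ × 6.3333 × 1.9 = 6.02.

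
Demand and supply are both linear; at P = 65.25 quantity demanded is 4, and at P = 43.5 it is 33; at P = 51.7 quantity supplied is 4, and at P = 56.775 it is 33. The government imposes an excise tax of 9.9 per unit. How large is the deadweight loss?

52.98

Demand slope = (43.5 − 65.25)/(33 − 4) = −0.75, so P = 68.25 − 0.75Q.
Supply slope = (56.775 − 51.7)/(33 − 4) = 0.175, so P = 51 + 0.175Q.
Competitive equilibrium: 68.25 − 0.75Q = 51 + 0.175Q → Q* = 18.6486, P* = 54.2635.
With the tax, the buyer price exceeds the seller price by 9.9: (68.25 − 0.75Q) − (51 + 0.175Q) = 9.9 → Q' = 7.9459.
ΔQ = 18.6486 − 7.9459 = 10.7027; the wedge equals the tax, 9.9.
Welfare loss = ½ × 10.7027 × 9.9 = 52.98.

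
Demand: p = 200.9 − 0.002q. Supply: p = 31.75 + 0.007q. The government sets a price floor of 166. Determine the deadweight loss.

Competitive equilibrium: 200.9 − 0.002q = 31.75 + 0.007q → q* = 18794.4444, p* = 163.3111.
At the floor p = 166, quantity demanded = (200.9 − 166)/0.002 = 17450.
Sellers' marginal cost at q' = 17450: 31.75 + 0.007·17450 = 153.9.
Δq = 18794.4444 − 17450 = 1344.4444; wedge = 166 − 153.9 = 12.1.
Welfare loss = ½ × 1344.4444 × 12.1 = 8133.89.

8133.89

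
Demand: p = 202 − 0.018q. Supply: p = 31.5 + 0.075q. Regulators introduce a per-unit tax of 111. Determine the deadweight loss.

66241.94

Competitive equilibrium: 202 − 0.018q = 31.5 + 0.075q → q* = 1833.3333, p* = 169.
With the tax, the buyer price exceeds the seller price by 111: (202 − 0.018q) − (31.5 + 0.075q) = 111 → q' = 639.7849.
Δq = 1833.3333 − 639.7849 = 1193.5484; the wedge equals the tax, 111.
The triangle = ½ × 1193.5484 × 111 = 66241.94.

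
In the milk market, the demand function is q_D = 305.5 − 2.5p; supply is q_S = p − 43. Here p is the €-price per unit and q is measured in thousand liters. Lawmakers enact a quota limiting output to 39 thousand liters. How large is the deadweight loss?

€216.13 thousand

In inverse form: demand p = 122.2 − 0.4q, supply p = 43 + q.
Competitive equilibrium: 122.2 − 0.4q = 43 + q → q* = 56.5714, p* = 99.5714.
At q = 39: demand price = 122.2 − 0.4·39 = 106.6; supply price = 43 + 1·39 = 82.
Δq = 56.5714 − 39 = 17.5714; wedge = 106.6 − 82 = 24.6.
DWL = ½ × 17.5714 × 24.6 = €216.13 thousand.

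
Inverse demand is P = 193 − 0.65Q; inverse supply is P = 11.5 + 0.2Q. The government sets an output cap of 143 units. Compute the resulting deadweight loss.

Competitive equilibrium: 193 − 0.65Q = 11.5 + 0.2Q → Q* = 213.5294, P* = 54.2059.
At Q = 143: demand price = 193 − 0.65·143 = 100.05; supply price = 11.5 + 0.2·143 = 40.1.
ΔQ = 213.5294 − 143 = 70.5294; wedge = 100.05 − 40.1 = 59.95.
Deadweight loss = ½ × 70.5294 × 59.95 = 2114.12.

2114.12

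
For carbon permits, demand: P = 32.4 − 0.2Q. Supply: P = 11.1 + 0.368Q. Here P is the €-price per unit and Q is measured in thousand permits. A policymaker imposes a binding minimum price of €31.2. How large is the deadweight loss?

Competitive equilibrium: 32.4 − 0.2Q = 11.1 + 0.368Q → Q* = 37.5, P* = 24.9.
At the floor P = 31.2, quantity demanded = (32.4 − 31.2)/0.2 = 6.
Sellers' marginal cost at Q' = 6: 11.1 + 0.368·6 = 13.308.
ΔQ = 37.5 − 6 = 31.5; wedge = 31.2 − 13.308 = 17.892.
The triangle = ½ × 31.5 × 17.892 = €281.799 thousand.

€281.799 thousand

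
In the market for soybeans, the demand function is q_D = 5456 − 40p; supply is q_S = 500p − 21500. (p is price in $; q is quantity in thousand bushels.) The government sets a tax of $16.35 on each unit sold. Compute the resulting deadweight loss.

$4950.42 thousand

In inverse form: demand p = 136.4 − 0.025q, supply p = 43 + 0.002q.
Competitive equilibrium: 136.4 − 0.025q = 43 + 0.002q → q* = 3459.2593, p* = 49.9185.
With the tax, the buyer price exceeds the seller price by 16.35: (136.4 − 0.025q) − (43 + 0.002q) = 16.35 → q' = 2853.7037.
Δq = 3459.2593 − 2853.7037 = 605.5556; the wedge equals the tax, 16.35.
DWL = ½ × 605.5556 × 16.35 = $4950.42 thousand.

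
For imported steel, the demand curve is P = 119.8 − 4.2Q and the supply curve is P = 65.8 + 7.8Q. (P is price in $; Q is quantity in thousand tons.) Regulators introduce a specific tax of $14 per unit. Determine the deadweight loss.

Competitive equilibrium: 119.8 − 4.2Q = 65.8 + 7.8Q → Q* = 4.5, P* = 100.9.
With the tax, the buyer price exceeds the seller price by 14: (119.8 − 4.2Q) − (65.8 + 7.8Q) = 14 → Q' = 3.3333.
ΔQ = 4.5 − 3.3333 = 1.1667; the wedge equals the tax, 14.
Deadweight loss = ½ × 1.1667 × 14 = $8.17 thousand.

$8.17 thousand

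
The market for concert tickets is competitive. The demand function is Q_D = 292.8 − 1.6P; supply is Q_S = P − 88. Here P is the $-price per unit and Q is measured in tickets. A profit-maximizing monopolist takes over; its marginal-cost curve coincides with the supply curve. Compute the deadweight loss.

$214.27

In inverse form: demand P = 183 − 0.625Q, supply P = 88 + Q.
Competitive equilibrium: 183 − 0.625Q = 88 + Q → Q* = 58.4615, P* = 146.4615.
Marginal revenue: MR = 183 − 1.25Q. Set MR = MC: 183 − 1.25Q = 88 + Q → Q_m = 42.2222.
Price P_m = 183 − 0.625·42.2222 = 156.6111; MC(Q_m) = 88 + 1·42.2222 = 130.2222.
Competitive Q* = 58.4615, so ΔQ = 16.2393; wedge = 156.6111 − 130.2222 = 26.3889.
The triangle = ½ × 16.2393 × 26.3889 = $214.27.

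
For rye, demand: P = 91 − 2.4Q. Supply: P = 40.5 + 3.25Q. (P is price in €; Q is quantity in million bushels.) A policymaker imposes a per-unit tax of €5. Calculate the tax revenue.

€40.27 million

Competitive equilibrium: 91 − 2.4Q = 40.5 + 3.25Q → Q* = 8.9381, P* = 69.5487.
With the tax, the buyer price exceeds the seller price by 5: (91 − 2.4Q) − (40.5 + 3.25Q) = 5 → Q' = 8.0531.
Tax revenue = 5 × 8.0531 = €40.27 million.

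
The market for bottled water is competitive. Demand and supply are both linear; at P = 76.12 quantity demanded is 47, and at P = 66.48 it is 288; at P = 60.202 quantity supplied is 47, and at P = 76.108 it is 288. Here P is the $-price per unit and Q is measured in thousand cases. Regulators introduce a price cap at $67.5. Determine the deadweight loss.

$83.09 thousand

Demand slope = (66.48 − 76.12)/(288 − 47) = −0.04, so P = 78 − 0.04Q.
Supply slope = (76.108 − 60.202)/(288 − 47) = 0.066, so P = 57.1 + 0.066Q.
Competitive equilibrium: 78 − 0.04Q = 57.1 + 0.066Q → Q* = 197.1698, P* = 70.1132.
At the ceiling P = 67.5, quantity supplied = (67.5 − 57.1)/0.066 = 157.5758.
Willingness to pay at Q' = 157.5758: 78 − 0.04·157.5758 = 71.697.
ΔQ = 197.1698 − 157.5758 = 39.594; wedge = 71.697 − 67.5 = 4.197.
Welfare loss = ½ × 39.594 × 4.197 = $83.09 thousand.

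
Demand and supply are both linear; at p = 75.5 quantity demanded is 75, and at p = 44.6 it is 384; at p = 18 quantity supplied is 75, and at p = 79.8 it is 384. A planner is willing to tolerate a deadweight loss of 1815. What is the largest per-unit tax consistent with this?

Demand slope = (44.6 − 75.5)/(384 − 75) = −0.1, so p = 83 − 0.1q.
Supply slope = (79.8 − 18)/(384 − 75) = 0.2, so p = 3 + 0.2q.
Competitive equilibrium: 83 − 0.1q = 3 + 0.2q → q* = 266.6667, p* = 56.3333.
A tax t gives Δq = t/0.3 and wedge t, so DWL = t²/0.6.
t²/0.6 = 1815 → t² = 1089 → t = 33.

33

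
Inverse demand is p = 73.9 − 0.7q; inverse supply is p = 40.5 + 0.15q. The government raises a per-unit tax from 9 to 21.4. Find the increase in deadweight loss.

221.74

Competitive equilibrium: 73.9 − 0.7q = 40.5 + 0.15q → q* = 39.2941, p* = 46.3941.
For a per-unit tax t: Δq = t/0.85, so DWL = ½·t·(t/0.85) = t²/1.7.
At t = 9: DWL = 47.647. At t = 21.4: DWL = 269.388.
Increase = 269.388 − 47.647 = 221.74.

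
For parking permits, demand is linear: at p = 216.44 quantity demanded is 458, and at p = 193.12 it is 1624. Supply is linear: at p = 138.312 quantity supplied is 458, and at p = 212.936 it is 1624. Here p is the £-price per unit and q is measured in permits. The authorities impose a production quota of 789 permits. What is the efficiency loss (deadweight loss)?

£15074.43

Demand slope = (193.12 − 216.44)/(1624 − 458) = −0.02, so p = 225.6 − 0.02q.
Supply slope = (212.936 − 138.312)/(1624 − 458) = 0.064, so p = 109 + 0.064q.
Competitive equilibrium: 225.6 − 0.02q = 109 + 0.064q → q* = 1388.0952, p* = 197.8381.
At q = 789: demand price = 225.6 − 0.02·789 = 209.82; supply price = 109 + 0.064·789 = 159.496.
Δq = 1388.0952 − 789 = 599.0952; wedge = 209.82 − 159.496 = 50.324.
Deadweight loss = ½ × 599.0952 × 50.324 = £15074.43.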